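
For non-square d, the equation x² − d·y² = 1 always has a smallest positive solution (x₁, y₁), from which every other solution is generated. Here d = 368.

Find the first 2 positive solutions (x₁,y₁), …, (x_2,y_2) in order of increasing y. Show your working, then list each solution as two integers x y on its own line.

1151 60
2649601 138120

d=368: √d = [19; 5,2,5,38] (ℓ=4, even), read p_3/q_3
i=0: a=19 ⇒ p=19, q=1
i=1: a=5 ⇒ p=96, q=5
i=2: a=2 ⇒ p=211, q=11
i=3: a=5 ⇒ p=1151, q=60
fundamental: x₁=1151, y₁=60  (since 1324801 − 368·3600 = 1)
(1151+60√368)^2 = 2649601 + 138120√368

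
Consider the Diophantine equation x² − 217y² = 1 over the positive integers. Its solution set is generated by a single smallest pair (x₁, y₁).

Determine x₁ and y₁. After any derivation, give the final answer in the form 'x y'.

3844063 260952

√217 → a₀=14, period (1,2,1,2,1,…,2,1,28); ℓ=16 even so k=15
i=0: a=14 ⇒ p=14, q=1
…
i=2: a=2 ⇒ p=44, q=3
…
i=4: a=2 ⇒ p=162, q=11
…
i=6: a=1 ⇒ p=383, q=26
…
i=10: a=1 ⇒ p=154218, q=10469
…
i=12: a=2 ⇒ p=740980, q=50301
…
i=14: a=2 ⇒ p=2809702, q=190735
i=15: a=1 ⇒ p=3844063, q=260952
fundamental: x₁=3844063, y₁=260952  (since 14776820347969 − 217·68095946304 = 1)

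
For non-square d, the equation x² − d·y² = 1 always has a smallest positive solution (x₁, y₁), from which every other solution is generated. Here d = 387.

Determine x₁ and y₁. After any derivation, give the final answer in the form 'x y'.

√387 = [19; 1,2,19,2,1,38, …], period ℓ=6 (even) → k=5
i=0: a=19 ⇒ p=19, q=1
i=1: a=1 ⇒ p=20, q=1
i=2: a=2 ⇒ p=59, q=3
…
i=4: a=2 ⇒ p=2341, q=119
i=5: a=1 ⇒ p=3482, q=177
→ (3482, 177).  Check: 3482²=12124324, 387·177²=12124323, difference 1.

3482 177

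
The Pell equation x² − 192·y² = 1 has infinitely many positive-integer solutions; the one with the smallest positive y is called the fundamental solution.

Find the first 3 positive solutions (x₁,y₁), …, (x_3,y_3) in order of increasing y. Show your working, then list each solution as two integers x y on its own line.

97 7
18817 1358
3650401 263445

√192 = [13; 1,5,1,26, …], period ℓ=4 (even) → k=3
k=0  a_k=13  p_k/q_k = 13/1
k=1  a_k=1  p_k/q_k = 14/1
k=2  a_k=5  p_k/q_k = 83/6
k=3  a_k=1  p_k/q_k = 97/7
→ (97, 7).  Check: 97²=9409, 192·7²=9408, difference 1.
n=2: (97,7)∘(97,7) = (97·97+192·7·7, 97·7+7·97) = (18817,1358)
n=3: (18817,1358)∘(97,7) = (97·18817+192·7·1358, 97·1358+7·18817) = (3650401,263445)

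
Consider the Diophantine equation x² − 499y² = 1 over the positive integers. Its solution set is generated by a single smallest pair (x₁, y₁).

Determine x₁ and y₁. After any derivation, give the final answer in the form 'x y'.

4490 201

d=499: √d = [22; 2,1,21,1,2,44] (ℓ=6, even), read p_5/q_5
k=0  a_k=22  p_k/q_k = 22/1
k=1  a_k=2  p_k/q_k = 45/2
k=2  a_k=1  p_k/q_k = 67/3
k=3  a_k=21  p_k/q_k = 1452/65
k=4  a_k=1  p_k/q_k = 1519/68
k=5  a_k=2  p_k/q_k = 4490/201
(x₁, y₁) = (4490, 201);  4490² − 499·201² = 1 ✓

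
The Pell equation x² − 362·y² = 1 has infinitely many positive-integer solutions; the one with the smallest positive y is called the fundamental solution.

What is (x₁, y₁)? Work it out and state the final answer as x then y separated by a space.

723 38

√362 → a₀=19, period (38); ℓ=1 odd so k=1
a_0=19:  p_0=19·1+0=19,  q_0=19·0+1=1
a_1=38:  p_1=38·19+1=723,  q_1=38·1+0=38
→ (723, 38).  Check: 723²=522729, 362·38²=522728, difference 1.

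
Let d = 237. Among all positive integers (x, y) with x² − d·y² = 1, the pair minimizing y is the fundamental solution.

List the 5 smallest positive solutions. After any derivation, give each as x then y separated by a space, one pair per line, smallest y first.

√237 → a₀=15, period (2,1,1,7,10,7,1,1,2,30); ℓ=10 even so k=9
i=0: a=15 ⇒ p=15, q=1
i=1: a=2 ⇒ p=31, q=2
…
i=8: a=1 ⇒ p=90075, q=5851
i=9: a=2 ⇒ p=228151, q=14820
(x₁, y₁) = (228151, 14820);  228151² − 237·14820² = 1 ✓
k=2:  x_2 = 228151·228151+237·14820·14820 = 104105757601,  y_2 = 228151·14820+14820·228151 = 6762395640
k=3:  x_3 = 228151·104105757601+237·14820·6762395640 = 47503665404623351,  y_3 = 228151·6762395640+14820·104105757601 = 3085694655308460
k=4:  x_4 = 228151·47503665404623351+237·14820·3085694655308460 = 21676017531356338550401,  y_4 = 228151·3085694655308460+14820·47503665404623351 = 1408008642599798519280
k=5:  x_5 = 228151·21676017531356338550401+237·14820·1408008642599798519280 = 9890810151545456327820453751,  y_5 = 228151·1408008642599798519280+14820·21676017531356338550401 = 642477159632487569289194100

228151 14820
104105757601 6762395640
47503665404623351 3085694655308460
21676017531356338550401 1408008642599798519280
9890810151545456327820453751 642477159632487569289194100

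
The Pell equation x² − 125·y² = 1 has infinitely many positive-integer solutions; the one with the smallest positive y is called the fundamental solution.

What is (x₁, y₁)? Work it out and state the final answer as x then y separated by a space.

930249 83204

√125 → a₀=11, period (5,1,1,5,22); ℓ=5 odd so k=9
i=0: a=11 ⇒ p=11, q=1
…
i=2: a=1 ⇒ p=67, q=6
i=3: a=1 ⇒ p=123, q=11
…
i=5: a=22 ⇒ p=15127, q=1353
i=6: a=5 ⇒ p=76317, q=6826
…
i=8: a=1 ⇒ p=167761, q=15005
i=9: a=5 ⇒ p=930249, q=83204
→ (930249, 83204).  Check: 930249²=865363202001, 125·83204²=865363202000, difference 1.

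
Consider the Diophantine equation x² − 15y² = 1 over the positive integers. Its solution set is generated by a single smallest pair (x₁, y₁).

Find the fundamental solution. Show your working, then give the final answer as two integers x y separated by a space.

4 1

√15 → a₀=3, period (1,6); ℓ=2 even so k=1
k=0  a_k=3  p_k/q_k = 3/1
k=1  a_k=1  p_k/q_k = 4/1
(x₁, y₁) = (4, 1);  4² − 15·1² = 1 ✓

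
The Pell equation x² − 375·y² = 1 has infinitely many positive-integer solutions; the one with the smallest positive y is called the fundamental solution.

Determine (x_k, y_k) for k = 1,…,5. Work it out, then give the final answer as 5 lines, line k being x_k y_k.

√375 = [19; 2,1,2,1,5,1,2,1,2,38, …], period ℓ=10 (even) → k=9
step 0: (19, 1)  from 19·(1,0) + (0,1)
step 1: (39, 2)  from 2·(19,1) + (1,0)
step 2: (58, 3)  from 1·(39,2) + (19,1)
…
step 5: (1220, 63)  from 5·(213,11) + (155,8)
step 6: (1433, 74)  from 1·(1220,63) + (213,11)
…
step 8: (5519, 285)  from 1·(4086,211) + (1433,74)
step 9: (15124, 781)  from 2·(5519,285) + (4086,211)
fundamental: x₁=15124, y₁=781  (since 228735376 − 375·609961 = 1)
n=2: (15124,781)∘(15124,781) = (15124·15124+375·781·781, 15124·781+781·15124) = (457470751,23623688)
n=3: (457470751,23623688)∘(15124,781) = (15124·457470751+375·781·23623688, 15124·23623688+781·457470751) = (13837575261124,714569313843)
n=4: (13837575261124,714569313843)∘(15124,781) = (15124·13837575261124+375·781·714569313843, 15124·714569313843+781·13837575261124) = (418558976041008001,21614292581499376)
n=5: (418558976041008001,21614292581499376)∘(15124,781) = (15124·418558976041008001+375·781·21614292581499376, 15124·21614292581499376+781·418558976041008001) = (12660571893450834753124,653789121290623811405)

15124 781
457470751 23623688
13837575261124 714569313843
418558976041008001 21614292581499376
12660571893450834753124 653789121290623811405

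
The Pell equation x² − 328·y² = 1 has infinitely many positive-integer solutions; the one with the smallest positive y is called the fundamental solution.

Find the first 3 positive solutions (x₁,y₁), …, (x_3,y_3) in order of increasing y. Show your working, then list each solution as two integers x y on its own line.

[18; 9,36] for √328; ℓ=2 ⇒ convergent index 1
step 0: (18, 1)  from 18·(1,0) + (0,1)
step 1: (163, 9)  from 9·(18,1) + (1,0)
(x₁, y₁) = (163, 9);  163² − 328·9² = 1 ✓
k=2:  x_2 = 163·163+328·9·9 = 53137,  y_2 = 163·9+9·163 = 2934
k=3:  x_3 = 163·53137+328·9·2934 = 17322499,  y_3 = 163·2934+9·53137 = 956475

163 9
53137 2934
17322499 956475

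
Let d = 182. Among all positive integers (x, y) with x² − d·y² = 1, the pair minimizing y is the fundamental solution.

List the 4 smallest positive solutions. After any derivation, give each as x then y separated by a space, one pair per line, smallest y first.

d=182: √d = [13; 2,26] (ℓ=2, even), read p_1/q_1
k=0  a_k=13  p_k/q_k = 13/1
k=1  a_k=2  p_k/q_k = 27/2
→ (27, 2).  Check: 27²=729, 182·2²=728, difference 1.
k=2:  x_2 = 27·27+182·2·2 = 1457,  y_2 = 27·2+2·27 = 108
k=3:  x_3 = 27·1457+182·2·108 = 78651,  y_3 = 27·108+2·1457 = 5830
k=4:  x_4 = 27·78651+182·2·5830 = 4245697,  y_4 = 27·5830+2·78651 = 314712

27 2
1457 108
78651 5830
4245697 314712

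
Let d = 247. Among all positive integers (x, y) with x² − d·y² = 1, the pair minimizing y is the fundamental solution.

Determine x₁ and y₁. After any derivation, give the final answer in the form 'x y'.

85292 5427

[15; 1,2,1,1,9,1,9,1,1,2,1,30] for √247; ℓ=12 ⇒ convergent index 11
k=0  a_k=15  p_k/q_k = 15/1
k=1  a_k=1  p_k/q_k = 16/1
k=2  a_k=2  p_k/q_k = 47/3
k=3  a_k=1  p_k/q_k = 63/4
…
k=5  a_k=9  p_k/q_k = 1053/67
k=6  a_k=1  p_k/q_k = 1163/74
k=7  a_k=9  p_k/q_k = 11520/733
…
k=9  a_k=1  p_k/q_k = 24203/1540
k=10  a_k=2  p_k/q_k = 61089/3887
k=11  a_k=1  p_k/q_k = 85292/5427
(x₁, y₁) = (85292, 5427);  85292² − 247·5427² = 1 ✓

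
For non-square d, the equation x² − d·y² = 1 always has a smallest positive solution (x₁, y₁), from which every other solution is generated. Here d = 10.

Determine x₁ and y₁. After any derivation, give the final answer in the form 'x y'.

19 6

d=10: √d = [3; 6] (ℓ=1, odd), read p_1/q_1
step 0: (3, 1)  from 3·(1,0) + (0,1)
step 1: (19, 6)  from 6·(3,1) + (1,0)
fundamental: x₁=19, y₁=6  (since 361 − 10·36 = 1)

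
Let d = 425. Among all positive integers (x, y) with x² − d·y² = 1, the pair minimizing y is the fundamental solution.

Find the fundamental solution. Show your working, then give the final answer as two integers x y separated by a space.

143649 6968

√425 = [20; 1,1,1,1,1,1,40, …], period ℓ=7 (odd) → k=13
step 0: (20, 1)  from 20·(1,0) + (0,1)
step 1: (21, 1)  from 1·(20,1) + (1,0)
…
step 3: (62, 3)  from 1·(41,2) + (21,1)
step 4: (103, 5)  from 1·(62,3) + (41,2)
step 5: (165, 8)  from 1·(103,5) + (62,3)
step 6: (268, 13)  from 1·(165,8) + (103,5)
…
step 8: (11153, 541)  from 1·(10885,528) + (268,13)
step 9: (22038, 1069)  from 1·(11153,541) + (10885,528)
…
step 12: (88420, 4289)  from 1·(55229,2679) + (33191,1610)
step 13: (143649, 6968)  from 1·(88420,4289) + (55229,2679)
→ (143649, 6968).  Check: 143649²=20635035201, 425·6968²=20635035200, difference 1.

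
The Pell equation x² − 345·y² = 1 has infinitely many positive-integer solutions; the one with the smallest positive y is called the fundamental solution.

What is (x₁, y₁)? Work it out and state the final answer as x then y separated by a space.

6761 364

√345 → a₀=18, period (1,1,2,1,6,1,2,1,1,36); ℓ=10 even so k=9
step 0: (18, 1)  from 18·(1,0) + (0,1)
step 1: (19, 1)  from 1·(18,1) + (1,0)
…
step 4: (130, 7)  from 1·(93,5) + (37,2)
step 5: (873, 47)  from 6·(130,7) + (93,5)
…
step 7: (2879, 155)  from 2·(1003,54) + (873,47)
step 8: (3882, 209)  from 1·(2879,155) + (1003,54)
step 9: (6761, 364)  from 1·(3882,209) + (2879,155)
(x₁, y₁) = (6761, 364);  6761² − 345·364² = 1 ✓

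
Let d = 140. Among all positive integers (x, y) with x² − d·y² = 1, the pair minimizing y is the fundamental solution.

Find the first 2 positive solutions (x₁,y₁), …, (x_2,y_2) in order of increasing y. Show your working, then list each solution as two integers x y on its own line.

[11; 1,4,1,22] for √140; ℓ=4 ⇒ convergent index 3
a_0=11:  p_0=11·1+0=11,  q_0=11·0+1=1
…
a_2=4:  p_2=4·12+11=59,  q_2=4·1+1=5
a_3=1:  p_3=1·59+12=71,  q_3=1·5+1=6
fundamental: x₁=71, y₁=6  (since 5041 − 140·36 = 1)
n=2: (71,6)∘(71,6) = (71·71+140·6·6, 71·6+6·71) = (10081,852)

71 6
10081 852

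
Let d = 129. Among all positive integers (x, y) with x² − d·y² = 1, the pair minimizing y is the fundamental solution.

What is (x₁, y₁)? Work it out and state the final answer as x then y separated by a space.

d=129: √d = [11; 2,1,3,1,6,1,3,1,2,22] (ℓ=10, even), read p_9/q_9
k=0  a_k=11  p_k/q_k = 11/1
…
k=4  a_k=1  p_k/q_k = 159/14
k=5  a_k=6  p_k/q_k = 1079/95
k=6  a_k=1  p_k/q_k = 1238/109
…
k=8  a_k=1  p_k/q_k = 6031/531
k=9  a_k=2  p_k/q_k = 16855/1484
fundamental: x₁=16855, y₁=1484  (since 284091025 − 129·2202256 = 1)

16855 1484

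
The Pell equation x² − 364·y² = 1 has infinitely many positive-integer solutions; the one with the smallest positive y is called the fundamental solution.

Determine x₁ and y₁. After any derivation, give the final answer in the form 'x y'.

4954951 259710

[19; 12,1,2,3,1,8,1,3,2,1,12,38] for √364; ℓ=12 ⇒ convergent index 11
step 0: (19, 1)  from 19·(1,0) + (0,1)
step 1: (229, 12)  from 12·(19,1) + (1,0)
…
step 4: (2423, 127)  from 3·(725,38) + (248,13)
…
step 8: (119872, 6283)  from 3·(30755,1612) + (27607,1447)
…
step 10: (390371, 20461)  from 1·(270499,14178) + (119872,6283)
step 11: (4954951, 259710)  from 12·(390371,20461) + (270499,14178)
fundamental: x₁=4954951, y₁=259710  (since 24551539412401 − 364·67449284100 = 1)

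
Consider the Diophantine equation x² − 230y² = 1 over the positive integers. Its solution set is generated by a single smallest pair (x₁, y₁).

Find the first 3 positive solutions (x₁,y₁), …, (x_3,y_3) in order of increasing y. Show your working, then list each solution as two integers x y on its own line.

√230 = [15; 6,30, …], period ℓ=2 (even) → k=1
a_0=15:  p_0=15·1+0=15,  q_0=15·0+1=1
a_1=6:  p_1=6·15+1=91,  q_1=6·1+0=6
(x₁, y₁) = (91, 6);  91² − 230·6² = 1 ✓
n=2: (91,6)∘(91,6) = (91·91+230·6·6, 91·6+6·91) = (16561,1092)
n=3: (16561,1092)∘(91,6) = (91·16561+230·6·1092, 91·1092+6·16561) = (3014011,198738)

91 6
16561 1092
3014011 198738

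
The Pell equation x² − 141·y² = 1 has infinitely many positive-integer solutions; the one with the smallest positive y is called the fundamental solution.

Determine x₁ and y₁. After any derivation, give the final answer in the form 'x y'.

95 8

[11; 1,6,1,22] for √141; ℓ=4 ⇒ convergent index 3
a_0=11:  p_0=11·1+0=11,  q_0=11·0+1=1
…
a_2=6:  p_2=6·12+11=83,  q_2=6·1+1=7
a_3=1:  p_3=1·83+12=95,  q_3=1·7+1=8
fundamental: x₁=95, y₁=8  (since 9025 − 141·64 = 1)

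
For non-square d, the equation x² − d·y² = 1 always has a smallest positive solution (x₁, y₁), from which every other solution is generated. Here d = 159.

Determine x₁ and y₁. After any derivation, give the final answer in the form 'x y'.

1324 105

[12; 1,1,1,1,3,1,1,1,1,24] for √159; ℓ=10 ⇒ convergent index 9
k=0  a_k=12  p_k/q_k = 12/1
…
k=2  a_k=1  p_k/q_k = 25/2
k=3  a_k=1  p_k/q_k = 38/3
…
k=5  a_k=3  p_k/q_k = 227/18
…
k=8  a_k=1  p_k/q_k = 807/64
k=9  a_k=1  p_k/q_k = 1324/105
fundamental: x₁=1324, y₁=105  (since 1752976 − 159·11025 = 1)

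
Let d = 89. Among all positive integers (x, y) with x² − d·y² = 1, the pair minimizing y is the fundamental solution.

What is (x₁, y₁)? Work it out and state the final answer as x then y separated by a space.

500001 53000

[9; 2,3,3,2,18] for √89; ℓ=5 ⇒ convergent index 9
k=0  a_k=9  p_k/q_k = 9/1
k=1  a_k=2  p_k/q_k = 19/2
k=2  a_k=3  p_k/q_k = 66/7
k=3  a_k=3  p_k/q_k = 217/23
k=4  a_k=2  p_k/q_k = 500/53
k=5  a_k=18  p_k/q_k = 9217/977
k=6  a_k=2  p_k/q_k = 18934/2007
…
k=8  a_k=3  p_k/q_k = 216991/23001
k=9  a_k=2  p_k/q_k = 500001/53000
fundamental: x₁=500001, y₁=53000  (since 250001000001 − 89·2809000000 = 1)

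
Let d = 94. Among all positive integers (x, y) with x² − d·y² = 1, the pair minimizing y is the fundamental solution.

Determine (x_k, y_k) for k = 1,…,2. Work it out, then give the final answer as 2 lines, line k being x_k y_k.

2143295 221064
9187426914049 947610731760

√94 = [9; 1,2,3,1,1,…,2,1,18, …], period ℓ=16 (even) → k=15
step 0: (9, 1)  from 9·(1,0) + (0,1)
step 1: (10, 1)  from 1·(9,1) + (1,0)
step 2: (29, 3)  from 2·(10,1) + (9,1)
step 3: (97, 10)  from 3·(29,3) + (10,1)
step 4: (126, 13)  from 1·(97,10) + (29,3)
…
step 8: (12953, 1336)  from 8·(1464,151) + (1241,128)
…
step 12: (184493, 19029)  from 1·(99455,10258) + (85038,8771)
…
step 14: (1490361, 153719)  from 2·(652934,67345) + (184493,19029)
step 15: (2143295, 221064)  from 1·(1490361,153719) + (652934,67345)
→ (2143295, 221064).  Check: 2143295²=4593713457025, 94·221064²=4593713457024, difference 1.
n=2: (2143295,221064)∘(2143295,221064) = (2143295·2143295+94·221064·221064, 2143295·221064+221064·2143295) = (9187426914049,947610731760)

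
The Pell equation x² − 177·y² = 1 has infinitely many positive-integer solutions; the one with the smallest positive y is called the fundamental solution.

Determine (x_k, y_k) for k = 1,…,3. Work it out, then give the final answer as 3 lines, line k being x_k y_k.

d=177: √d = [13; 3,3,2,8,2,3,3,26] (ℓ=8, even), read p_7/q_7
a_0=13:  p_0=13·1+0=13,  q_0=13·0+1=1
a_1=3:  p_1=3·13+1=40,  q_1=3·1+0=3
…
a_3=2:  p_3=2·133+40=306,  q_3=2·10+3=23
a_4=8:  p_4=8·306+133=2581,  q_4=8·23+10=194
a_5=2:  p_5=2·2581+306=5468,  q_5=2·194+23=411
a_6=3:  p_6=3·5468+2581=18985,  q_6=3·411+194=1427
a_7=3:  p_7=3·18985+5468=62423,  q_7=3·1427+411=4692
fundamental: x₁=62423, y₁=4692  (since 3896630929 − 177·22014864 = 1)
k=2:  x_2 = 62423·62423+177·4692·4692 = 7793261857,  y_2 = 62423·4692+4692·62423 = 585777432
k=3:  x_3 = 62423·7793261857+177·4692·585777432 = 972957569736599,  y_3 = 62423·585777432+4692·7793261857 = 73131969270780

62423 4692
7793261857 585777432
972957569736599 73131969270780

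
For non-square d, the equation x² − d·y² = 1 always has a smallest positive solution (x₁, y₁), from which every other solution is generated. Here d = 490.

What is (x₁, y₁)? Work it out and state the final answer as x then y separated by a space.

1039681 46968

[22; 7,2,1,4,4,4,1,2,7,44] for √490; ℓ=10 ⇒ convergent index 9
i=0: a=22 ⇒ p=22, q=1
…
i=2: a=2 ⇒ p=332, q=15
…
i=4: a=4 ⇒ p=2280, q=103
i=5: a=4 ⇒ p=9607, q=434
i=6: a=4 ⇒ p=40708, q=1839
…
i=8: a=2 ⇒ p=141338, q=6385
i=9: a=7 ⇒ p=1039681, q=46968
(x₁, y₁) = (1039681, 46968);  1039681² − 490·46968² = 1 ✓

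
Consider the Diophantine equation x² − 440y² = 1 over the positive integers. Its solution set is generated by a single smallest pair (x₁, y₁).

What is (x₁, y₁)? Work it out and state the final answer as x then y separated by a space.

21 1

[20; 1,40] for √440; ℓ=2 ⇒ convergent index 1
step 0: (20, 1)  from 20·(1,0) + (0,1)
step 1: (21, 1)  from 1·(20,1) + (1,0)
fundamental: x₁=21, y₁=1  (since 441 − 440·1 = 1)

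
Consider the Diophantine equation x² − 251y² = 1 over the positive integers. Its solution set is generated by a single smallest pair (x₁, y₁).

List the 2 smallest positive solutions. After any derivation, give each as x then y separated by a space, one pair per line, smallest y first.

3674890 231957
27009633024199 1704832919460

d=251: √d = [15; 1,5,2,1,2,…,5,1,30] (ℓ=14, even), read p_13/q_13
k=0  a_k=15  p_k/q_k = 15/1
k=1  a_k=1  p_k/q_k = 16/1
k=2  a_k=5  p_k/q_k = 95/6
…
k=4  a_k=1  p_k/q_k = 301/19
k=5  a_k=2  p_k/q_k = 808/51
k=6  a_k=2  p_k/q_k = 1917/121
…
k=8  a_k=2  p_k/q_k = 61043/3853
…
k=10  a_k=1  p_k/q_k = 212692/13425
k=11  a_k=2  p_k/q_k = 577033/36422
k=12  a_k=5  p_k/q_k = 3097857/195535
k=13  a_k=1  p_k/q_k = 3674890/231957
(x₁, y₁) = (3674890, 231957);  3674890² − 251·231957² = 1 ✓
(x_2, y_2) = (3674890·3674890 + 251·231957·231957, 3674890·231957 + 231957·3674890) = (27009633024199, 1704832919460)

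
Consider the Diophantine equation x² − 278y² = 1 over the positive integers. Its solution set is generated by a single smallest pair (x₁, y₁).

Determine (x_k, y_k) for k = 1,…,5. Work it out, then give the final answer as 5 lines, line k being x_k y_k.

2501 150
12510001 750300
62575022501 3753000450
313000250040001 18772507500600
1565627188125062501 93900078765000750

d=278: √d = [16; 1,2,16,2,1,32] (ℓ=6, even), read p_5/q_5
i=0: a=16 ⇒ p=16, q=1
i=1: a=1 ⇒ p=17, q=1
i=2: a=2 ⇒ p=50, q=3
i=3: a=16 ⇒ p=817, q=49
i=4: a=2 ⇒ p=1684, q=101
i=5: a=1 ⇒ p=2501, q=150
(x₁, y₁) = (2501, 150);  2501² − 278·150² = 1 ✓
k=2:  x_2 = 2501·2501+278·150·150 = 12510001,  y_2 = 2501·150+150·2501 = 750300
k=3:  x_3 = 2501·12510001+278·150·750300 = 62575022501,  y_3 = 2501·750300+150·12510001 = 3753000450
k=4:  x_4 = 2501·62575022501+278·150·3753000450 = 313000250040001,  y_4 = 2501·3753000450+150·62575022501 = 18772507500600
k=5:  x_5 = 2501·313000250040001+278·150·18772507500600 = 1565627188125062501,  y_5 = 2501·18772507500600+150·313000250040001 = 93900078765000750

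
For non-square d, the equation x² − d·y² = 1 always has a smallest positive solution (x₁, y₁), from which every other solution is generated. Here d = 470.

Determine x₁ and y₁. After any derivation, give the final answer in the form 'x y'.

1691 78

√470 = [21; 1,2,8,2,1,42, …], period ℓ=6 (even) → k=5
step 0: (21, 1)  from 21·(1,0) + (0,1)
…
step 2: (65, 3)  from 2·(22,1) + (21,1)
…
step 4: (1149, 53)  from 2·(542,25) + (65,3)
step 5: (1691, 78)  from 1·(1149,53) + (542,25)
(x₁, y₁) = (1691, 78);  1691² − 470·78² = 1 ✓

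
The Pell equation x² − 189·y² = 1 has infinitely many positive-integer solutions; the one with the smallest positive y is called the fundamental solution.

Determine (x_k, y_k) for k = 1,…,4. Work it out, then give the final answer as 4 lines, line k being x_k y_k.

√189 → a₀=13, period (1,2,1,26); ℓ=4 even so k=3
a_0=13:  p_0=13·1+0=13,  q_0=13·0+1=1
a_1=1:  p_1=1·13+1=14,  q_1=1·1+0=1
a_2=2:  p_2=2·14+13=41,  q_2=2·1+1=3
a_3=1:  p_3=1·41+14=55,  q_3=1·3+1=4
(x₁, y₁) = (55, 4);  55² − 189·4² = 1 ✓
(x_2, y_2) = (55·55 + 189·4·4, 55·4 + 4·55) = (6049, 440)
(x_3, y_3) = (55·6049 + 189·4·440, 55·440 + 4·6049) = (665335, 48396)
(x_4, y_4) = (55·665335 + 189·4·48396, 55·48396 + 4·665335) = (73180801, 5323120)

55 4
6049 440
665335 48396
73180801 5323120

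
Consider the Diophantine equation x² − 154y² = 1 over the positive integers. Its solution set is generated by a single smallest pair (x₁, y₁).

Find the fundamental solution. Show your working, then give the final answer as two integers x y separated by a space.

[12; 2,2,3,1,2,1,3,2,2,24] for √154; ℓ=10 ⇒ convergent index 9
i=0: a=12 ⇒ p=12, q=1
…
i=4: a=1 ⇒ p=273, q=22
…
i=6: a=1 ⇒ p=1030, q=83
…
i=8: a=2 ⇒ p=8724, q=703
i=9: a=2 ⇒ p=21295, q=1716
→ (21295, 1716).  Check: 21295²=453477025, 154·1716²=453477024, difference 1.

21295 1716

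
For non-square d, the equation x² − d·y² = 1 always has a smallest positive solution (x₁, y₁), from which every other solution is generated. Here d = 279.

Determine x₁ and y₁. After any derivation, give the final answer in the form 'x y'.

[16; 1,2,2,1,2,2,1,32] for √279; ℓ=8 ⇒ convergent index 7
i=0: a=16 ⇒ p=16, q=1
i=1: a=1 ⇒ p=17, q=1
i=2: a=2 ⇒ p=50, q=3
i=3: a=2 ⇒ p=117, q=7
i=4: a=1 ⇒ p=167, q=10
i=5: a=2 ⇒ p=451, q=27
i=6: a=2 ⇒ p=1069, q=64
i=7: a=1 ⇒ p=1520, q=91
→ (1520, 91).  Check: 1520²=2310400, 279·91²=2310399, difference 1.

1520 91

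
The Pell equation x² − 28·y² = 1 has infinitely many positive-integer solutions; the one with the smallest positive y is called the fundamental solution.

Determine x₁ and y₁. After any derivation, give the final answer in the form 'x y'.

127 24

√28 = [5; 3,2,3,10, …], period ℓ=4 (even) → k=3
k=0  a_k=5  p_k/q_k = 5/1
…
k=2  a_k=2  p_k/q_k = 37/7
k=3  a_k=3  p_k/q_k = 127/24
→ (127, 24).  Check: 127²=16129, 28·24²=16128, difference 1.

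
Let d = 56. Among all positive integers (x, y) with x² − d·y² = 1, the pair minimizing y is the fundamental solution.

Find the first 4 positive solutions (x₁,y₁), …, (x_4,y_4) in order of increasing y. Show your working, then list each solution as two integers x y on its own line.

√56 → a₀=7, period (2,14); ℓ=2 even so k=1
k=0  a_k=7  p_k/q_k = 7/1
k=1  a_k=2  p_k/q_k = 15/2
→ (15, 2).  Check: 15²=225, 56·2²=224, difference 1.
(15+2√56)^2 = 449 + 60√56
(15+2√56)^3 = 13455 + 1798√56
(15+2√56)^4 = 403201 + 53880√56

15 2
449 60
13455 1798
403201 53880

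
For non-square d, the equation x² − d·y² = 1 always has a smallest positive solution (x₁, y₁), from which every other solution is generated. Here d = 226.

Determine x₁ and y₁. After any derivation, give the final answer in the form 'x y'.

[15; 30] for √226; ℓ=1 ⇒ convergent index 1
a_0=15:  p_0=15·1+0=15,  q_0=15·0+1=1
a_1=30:  p_1=30·15+1=451,  q_1=30·1+0=30
(x₁, y₁) = (451, 30);  451² − 226·30² = 1 ✓

451 30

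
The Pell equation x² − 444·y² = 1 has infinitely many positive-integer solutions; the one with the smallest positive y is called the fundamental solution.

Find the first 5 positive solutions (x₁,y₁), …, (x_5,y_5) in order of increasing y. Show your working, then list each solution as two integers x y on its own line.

√444 = [21; 14,42, …], period ℓ=2 (even) → k=1
k=0  a_k=21  p_k/q_k = 21/1
k=1  a_k=14  p_k/q_k = 295/14
fundamental: x₁=295, y₁=14  (since 87025 − 444·196 = 1)
n=2: (295,14)∘(295,14) = (295·295+444·14·14, 295·14+14·295) = (174049,8260)
n=3: (174049,8260)∘(295,14) = (295·174049+444·14·8260, 295·8260+14·174049) = (102688615,4873386)
n=4: (102688615,4873386)∘(295,14) = (295·102688615+444·14·4873386, 295·4873386+14·102688615) = (60586108801,2875289480)
n=5: (60586108801,2875289480)∘(295,14) = (295·60586108801+444·14·2875289480, 295·2875289480+14·60586108801) = (35745701503975,1696415919814)

295 14
174049 8260
102688615 4873386
60586108801 2875289480
35745701503975 1696415919814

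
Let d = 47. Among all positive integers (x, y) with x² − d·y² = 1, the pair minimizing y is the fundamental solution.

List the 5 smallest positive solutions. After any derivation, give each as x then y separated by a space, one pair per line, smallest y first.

d=47: √d = [6; 1,5,1,12] (ℓ=4, even), read p_3/q_3
k=0  a_k=6  p_k/q_k = 6/1
…
k=2  a_k=5  p_k/q_k = 41/6
k=3  a_k=1  p_k/q_k = 48/7
→ (48, 7).  Check: 48²=2304, 47·7²=2303, difference 1.
k=2:  x_2 = 48·48+47·7·7 = 4607,  y_2 = 48·7+7·48 = 672
k=3:  x_3 = 48·4607+47·7·672 = 442224,  y_3 = 48·672+7·4607 = 64505
k=4:  x_4 = 48·442224+47·7·64505 = 42448897,  y_4 = 48·64505+7·442224 = 6191808
k=5:  x_5 = 48·42448897+47·7·6191808 = 4074651888,  y_5 = 48·6191808+7·42448897 = 594349063

48 7
4607 672
442224 64505
42448897 6191808
4074651888 594349063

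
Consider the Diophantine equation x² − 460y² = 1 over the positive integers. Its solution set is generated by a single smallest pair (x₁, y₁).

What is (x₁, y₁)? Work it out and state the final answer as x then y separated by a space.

2535751 118230

[21; 2,4,3,1,2,10,2,1,3,4,2,42] for √460; ℓ=12 ⇒ convergent index 11
k=0  a_k=21  p_k/q_k = 21/1
k=1  a_k=2  p_k/q_k = 43/2
k=2  a_k=4  p_k/q_k = 193/9
…
k=4  a_k=1  p_k/q_k = 815/38
k=5  a_k=2  p_k/q_k = 2252/105
k=6  a_k=10  p_k/q_k = 23335/1088
k=7  a_k=2  p_k/q_k = 48922/2281
k=8  a_k=1  p_k/q_k = 72257/3369
…
k=10  a_k=4  p_k/q_k = 1135029/52921
k=11  a_k=2  p_k/q_k = 2535751/118230
→ (2535751, 118230).  Check: 2535751²=6430033134001, 460·118230²=6430033134000, difference 1.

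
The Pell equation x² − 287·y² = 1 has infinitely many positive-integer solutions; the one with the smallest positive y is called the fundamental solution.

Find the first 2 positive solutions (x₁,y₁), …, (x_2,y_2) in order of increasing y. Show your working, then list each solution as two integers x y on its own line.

288 17
165887 9792

√287 = [16; 1,15,1,32, …], period ℓ=4 (even) → k=3
i=0: a=16 ⇒ p=16, q=1
i=1: a=1 ⇒ p=17, q=1
i=2: a=15 ⇒ p=271, q=16
i=3: a=1 ⇒ p=288, q=17
→ (288, 17).  Check: 288²=82944, 287·17²=82943, difference 1.
(288+17√287)^2 = 165887 + 9792√287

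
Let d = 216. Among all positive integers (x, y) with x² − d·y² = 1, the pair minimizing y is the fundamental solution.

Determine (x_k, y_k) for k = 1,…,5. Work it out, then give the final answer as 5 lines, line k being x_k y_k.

d=216: √d = [14; 1,2,3,2,1,28] (ℓ=6, even), read p_5/q_5
step 0: (14, 1)  from 14·(1,0) + (0,1)
…
step 2: (44, 3)  from 2·(15,1) + (14,1)
…
step 4: (338, 23)  from 2·(147,10) + (44,3)
step 5: (485, 33)  from 1·(338,23) + (147,10)
fundamental: x₁=485, y₁=33  (since 235225 − 216·1089 = 1)
(485+33√216)^2 = 470449 + 32010√216
(485+33√216)^3 = 456335045 + 31049667√216
(485+33√216)^4 = 442644523201 + 30118144980√216
(485+33√216)^5 = 429364731169925 + 29214569580933√216

485 33
470449 32010
456335045 31049667
442644523201 30118144980
429364731169925 29214569580933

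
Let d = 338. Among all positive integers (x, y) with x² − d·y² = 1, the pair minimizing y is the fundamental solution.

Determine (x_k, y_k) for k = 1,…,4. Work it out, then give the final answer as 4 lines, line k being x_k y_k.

114243 6214
26102926097 1419812004
5964153172084899 324407165539730
1362725501650887306817 74122495624090936776

√338 → a₀=18, period (2,1,1,2,36); ℓ=5 odd so k=9
a_0=18:  p_0=18·1+0=18,  q_0=18·0+1=1
a_1=2:  p_1=2·18+1=37,  q_1=2·1+0=2
a_2=1:  p_2=1·37+18=55,  q_2=1·2+1=3
…
a_5=36:  p_5=36·239+92=8696,  q_5=36·13+5=473
a_6=2:  p_6=2·8696+239=17631,  q_6=2·473+13=959
a_7=1:  p_7=1·17631+8696=26327,  q_7=1·959+473=1432
a_8=1:  p_8=1·26327+17631=43958,  q_8=1·1432+959=2391
a_9=2:  p_9=2·43958+26327=114243,  q_9=2·2391+1432=6214
→ (114243, 6214).  Check: 114243²=13051463049, 338·6214²=13051463048, difference 1.
(114243+6214√338)^2 = 26102926097 + 1419812004√338
(114243+6214√338)^3 = 5964153172084899 + 324407165539730√338
(114243+6214√338)^4 = 1362725501650887306817 + 74122495624090936776√338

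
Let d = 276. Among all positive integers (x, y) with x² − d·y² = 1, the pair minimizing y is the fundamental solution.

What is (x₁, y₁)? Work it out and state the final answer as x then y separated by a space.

7775 468

d=276: √d = [16; 1,1,1,1,2,2,2,1,1,1,1,32] (ℓ=12, even), read p_11/q_11
i=0: a=16 ⇒ p=16, q=1
…
i=7: a=2 ⇒ p=1246, q=75
…
i=10: a=1 ⇒ p=4768, q=287
i=11: a=1 ⇒ p=7775, q=468
(x₁, y₁) = (7775, 468);  7775² − 276·468² = 1 ✓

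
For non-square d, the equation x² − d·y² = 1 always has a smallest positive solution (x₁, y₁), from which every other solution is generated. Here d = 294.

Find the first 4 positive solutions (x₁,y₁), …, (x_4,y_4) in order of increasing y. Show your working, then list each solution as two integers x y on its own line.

4801 280
46099201 2688560
442644523201 25815552840
4250272665676801 247880935681120

d=294: √d = [17; 6,1,4,1,6,34] (ℓ=6, even), read p_5/q_5
a_0=17:  p_0=17·1+0=17,  q_0=17·0+1=1
…
a_2=1:  p_2=1·103+17=120,  q_2=1·6+1=7
a_3=4:  p_3=4·120+103=583,  q_3=4·7+6=34
a_4=1:  p_4=1·583+120=703,  q_4=1·34+7=41
a_5=6:  p_5=6·703+583=4801,  q_5=6·41+34=280
(x₁, y₁) = (4801, 280);  4801² − 294·280² = 1 ✓
k=2:  x_2 = 4801·4801+294·280·280 = 46099201,  y_2 = 4801·280+280·4801 = 2688560
k=3:  x_3 = 4801·46099201+294·280·2688560 = 442644523201,  y_3 = 4801·2688560+280·46099201 = 25815552840
k=4:  x_4 = 4801·442644523201+294·280·25815552840 = 4250272665676801,  y_4 = 4801·25815552840+280·442644523201 = 247880935681120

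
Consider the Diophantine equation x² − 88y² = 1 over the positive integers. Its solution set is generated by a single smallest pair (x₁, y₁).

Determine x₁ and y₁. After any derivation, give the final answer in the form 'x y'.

197 21

d=88: √d = [9; 2,1,1,1,2,18] (ℓ=6, even), read p_5/q_5
a_0=9:  p_0=9·1+0=9,  q_0=9·0+1=1
…
a_2=1:  p_2=1·19+9=28,  q_2=1·2+1=3
a_3=1:  p_3=1·28+19=47,  q_3=1·3+2=5
a_4=1:  p_4=1·47+28=75,  q_4=1·5+3=8
a_5=2:  p_5=2·75+47=197,  q_5=2·8+5=21
(x₁, y₁) = (197, 21);  197² − 88·21² = 1 ✓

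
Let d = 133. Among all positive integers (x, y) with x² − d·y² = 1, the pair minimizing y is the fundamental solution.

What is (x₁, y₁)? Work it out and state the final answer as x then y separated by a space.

2588599 224460

√133 = [11; 1,1,7,5,1,…,1,1,22, …], period ℓ=16 (even) → k=15
i=0: a=11 ⇒ p=11, q=1
i=1: a=1 ⇒ p=12, q=1
i=2: a=1 ⇒ p=23, q=2
i=3: a=7 ⇒ p=173, q=15
…
i=5: a=1 ⇒ p=1061, q=92
i=6: a=1 ⇒ p=1949, q=169
…
i=8: a=2 ⇒ p=7969, q=691
i=9: a=1 ⇒ p=10979, q=952
i=10: a=1 ⇒ p=18948, q=1643
i=11: a=1 ⇒ p=29927, q=2595
i=12: a=5 ⇒ p=168583, q=14618
i=13: a=7 ⇒ p=1210008, q=104921
i=14: a=1 ⇒ p=1378591, q=119539
i=15: a=1 ⇒ p=2588599, q=224460
fundamental: x₁=2588599, y₁=224460  (since 6700844782801 − 133·50382291600 = 1)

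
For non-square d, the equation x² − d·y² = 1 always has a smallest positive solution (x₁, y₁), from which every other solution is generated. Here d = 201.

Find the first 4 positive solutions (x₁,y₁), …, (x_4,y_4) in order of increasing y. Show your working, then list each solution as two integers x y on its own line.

515095 36332
530645718049 37428863080
546665912276384215 38558840456348868
563169756167477608732801 39722931849688611461840

d=201: √d = [14; 5,1,1,1,2,…,1,5,28] (ℓ=14, even), read p_13/q_13
step 0: (14, 1)  from 14·(1,0) + (0,1)
step 1: (71, 5)  from 5·(14,1) + (1,0)
…
step 3: (156, 11)  from 1·(85,6) + (71,5)
step 4: (241, 17)  from 1·(156,11) + (85,6)
step 5: (638, 45)  from 2·(241,17) + (156,11)
…
step 7: (7670, 541)  from 8·(879,62) + (638,45)
step 8: (8549, 603)  from 1·(7670,541) + (879,62)
…
step 12: (91402, 6447)  from 1·(58085,4097) + (33317,2350)
step 13: (515095, 36332)  from 5·(91402,6447) + (58085,4097)
→ (515095, 36332).  Check: 515095²=265322859025, 201·36332²=265322859024, difference 1.
(515095+36332√201)^2 = 530645718049 + 37428863080√201
(515095+36332√201)^3 = 546665912276384215 + 38558840456348868√201
(515095+36332√201)^4 = 563169756167477608732801 + 39722931849688611461840√201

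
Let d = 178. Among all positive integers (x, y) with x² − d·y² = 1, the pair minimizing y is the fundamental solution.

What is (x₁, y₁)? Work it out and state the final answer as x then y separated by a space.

[13; 2,1,12,1,2,26] for √178; ℓ=6 ⇒ convergent index 5
k=0  a_k=13  p_k/q_k = 13/1
…
k=4  a_k=1  p_k/q_k = 547/41
k=5  a_k=2  p_k/q_k = 1601/120
(x₁, y₁) = (1601, 120);  1601² − 178·120² = 1 ✓

1601 120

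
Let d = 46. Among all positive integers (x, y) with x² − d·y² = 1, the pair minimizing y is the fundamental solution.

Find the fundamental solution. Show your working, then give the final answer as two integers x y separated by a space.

√46 → a₀=6, period (1,3,1,1,2,6,2,1,1,3,1,12); ℓ=12 even so k=11
step 0: (6, 1)  from 6·(1,0) + (0,1)
step 1: (7, 1)  from 1·(6,1) + (1,0)
step 2: (27, 4)  from 3·(7,1) + (6,1)
step 3: (34, 5)  from 1·(27,4) + (7,1)
…
step 5: (156, 23)  from 2·(61,9) + (34,5)
…
step 9: (5297, 781)  from 1·(3147,464) + (2150,317)
step 10: (19038, 2807)  from 3·(5297,781) + (3147,464)
step 11: (24335, 3588)  from 1·(19038,2807) + (5297,781)
→ (24335, 3588).  Check: 24335²=592192225, 46·3588²=592192224, difference 1.

24335 3588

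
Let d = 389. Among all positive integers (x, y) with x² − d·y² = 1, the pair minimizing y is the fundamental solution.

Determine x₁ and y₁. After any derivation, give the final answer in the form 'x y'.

3287049 166660

√389 = [19; 1,2,1,1,1,1,2,1,38, …], period ℓ=9 (odd) → k=17
step 0: (19, 1)  from 19·(1,0) + (0,1)
step 1: (20, 1)  from 1·(19,1) + (1,0)
…
step 4: (138, 7)  from 1·(79,4) + (59,3)
step 5: (217, 11)  from 1·(138,7) + (79,4)
…
step 9: (49643, 2517)  from 38·(1282,65) + (927,47)
…
step 11: (151493, 7681)  from 2·(50925,2582) + (49643,2517)
step 12: (202418, 10263)  from 1·(151493,7681) + (50925,2582)
…
step 15: (910240, 46151)  from 1·(556329,28207) + (353911,17944)
step 16: (2376809, 120509)  from 2·(910240,46151) + (556329,28207)
step 17: (3287049, 166660)  from 1·(2376809,120509) + (910240,46151)
(x₁, y₁) = (3287049, 166660);  3287049² − 389·166660² = 1 ✓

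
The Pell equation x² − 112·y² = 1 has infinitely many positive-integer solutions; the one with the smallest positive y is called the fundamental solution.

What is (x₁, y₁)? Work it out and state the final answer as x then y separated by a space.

d=112: √d = [10; 1,1,2,1,1,20] (ℓ=6, even), read p_5/q_5
k=0  a_k=10  p_k/q_k = 10/1
…
k=2  a_k=1  p_k/q_k = 21/2
…
k=4  a_k=1  p_k/q_k = 74/7
k=5  a_k=1  p_k/q_k = 127/12
→ (127, 12).  Check: 127²=16129, 112·12²=16128, difference 1.

127 12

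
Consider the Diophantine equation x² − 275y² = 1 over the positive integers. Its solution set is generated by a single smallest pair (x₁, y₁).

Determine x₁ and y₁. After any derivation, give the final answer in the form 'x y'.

√275 = [16; 1,1,2,1,1,32, …], period ℓ=6 (even) → k=5
a_0=16:  p_0=16·1+0=16,  q_0=16·0+1=1
…
a_3=2:  p_3=2·33+17=83,  q_3=2·2+1=5
a_4=1:  p_4=1·83+33=116,  q_4=1·5+2=7
a_5=1:  p_5=1·116+83=199,  q_5=1·7+5=12
→ (199, 12).  Check: 199²=39601, 275·12²=39600, difference 1.

199 12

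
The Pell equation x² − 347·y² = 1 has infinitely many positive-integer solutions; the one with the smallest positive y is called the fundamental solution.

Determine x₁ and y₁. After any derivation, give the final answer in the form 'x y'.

641602 34443

[18; 1,1,1,2,4,…,1,1,36] for √347; ℓ=14 ⇒ convergent index 13
i=0: a=18 ⇒ p=18, q=1
i=1: a=1 ⇒ p=19, q=1
…
i=3: a=1 ⇒ p=56, q=3
i=4: a=2 ⇒ p=149, q=8
…
i=8: a=1 ⇒ p=15070, q=809
i=9: a=4 ⇒ p=74549, q=4002
i=10: a=2 ⇒ p=164168, q=8813
i=11: a=1 ⇒ p=238717, q=12815
i=12: a=1 ⇒ p=402885, q=21628
i=13: a=1 ⇒ p=641602, q=34443
→ (641602, 34443).  Check: 641602²=411653126404, 347·34443²=411653126403, difference 1.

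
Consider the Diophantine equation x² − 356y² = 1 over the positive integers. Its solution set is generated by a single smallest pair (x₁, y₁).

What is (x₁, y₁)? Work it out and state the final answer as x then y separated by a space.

500001 26500

√356 = [18; 1,6,1,1,2,…,6,1,36, …], period ℓ=14 (even) → k=13
i=0: a=18 ⇒ p=18, q=1
i=1: a=1 ⇒ p=19, q=1
…
i=8: a=1 ⇒ p=9717, q=515
…
i=11: a=1 ⇒ p=66019, q=3499
i=12: a=6 ⇒ p=433982, q=23001
i=13: a=1 ⇒ p=500001, q=26500
→ (500001, 26500).  Check: 500001²=250001000001, 356·26500²=250001000000, difference 1.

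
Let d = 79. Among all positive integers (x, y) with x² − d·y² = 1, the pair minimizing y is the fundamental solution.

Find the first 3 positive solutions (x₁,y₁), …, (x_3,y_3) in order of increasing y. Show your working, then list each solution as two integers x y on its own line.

√79 = [8; 1,7,1,16, …], period ℓ=4 (even) → k=3
a_0=8:  p_0=8·1+0=8,  q_0=8·0+1=1
a_1=1:  p_1=1·8+1=9,  q_1=1·1+0=1
a_2=7:  p_2=7·9+8=71,  q_2=7·1+1=8
a_3=1:  p_3=1·71+9=80,  q_3=1·8+1=9
fundamental: x₁=80, y₁=9  (since 6400 − 79·81 = 1)
(x_2, y_2) = (80·80 + 79·9·9, 80·9 + 9·80) = (12799, 1440)
(x_3, y_3) = (80·12799 + 79·9·1440, 80·1440 + 9·12799) = (2047760, 230391)

80 9
12799 1440
2047760 230391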